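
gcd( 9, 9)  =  9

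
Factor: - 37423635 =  - 3^1*5^1*19^1 * 131311^1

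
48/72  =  2/3 = 0.67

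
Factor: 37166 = 2^1*18583^1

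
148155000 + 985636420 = 1133791420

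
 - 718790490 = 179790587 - 898581077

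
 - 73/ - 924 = 73/924  =  0.08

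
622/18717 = 622/18717 = 0.03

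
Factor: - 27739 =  - 27739^1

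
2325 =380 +1945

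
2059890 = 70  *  29427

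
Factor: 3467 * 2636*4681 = 42779715172 = 2^2 * 31^1 * 151^1*659^1 * 3467^1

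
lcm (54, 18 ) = 54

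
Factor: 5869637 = 641^1*9157^1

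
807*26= 20982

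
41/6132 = 41/6132=0.01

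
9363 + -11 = 9352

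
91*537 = 48867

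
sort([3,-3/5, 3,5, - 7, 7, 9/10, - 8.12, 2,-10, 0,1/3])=[ - 10, - 8.12, - 7, - 3/5 , 0, 1/3, 9/10,  2, 3,3,5,7 ]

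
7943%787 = 73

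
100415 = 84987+15428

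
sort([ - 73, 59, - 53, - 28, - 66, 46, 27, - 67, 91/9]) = [ - 73, - 67, - 66, - 53, -28, 91/9 , 27, 46 , 59 ]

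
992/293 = 992/293 = 3.39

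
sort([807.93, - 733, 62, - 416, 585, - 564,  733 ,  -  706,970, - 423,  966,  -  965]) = [ - 965, - 733, - 706,- 564,- 423, - 416, 62,585,733,807.93, 966,970]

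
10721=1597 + 9124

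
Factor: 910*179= 162890 = 2^1*5^1*7^1*13^1 * 179^1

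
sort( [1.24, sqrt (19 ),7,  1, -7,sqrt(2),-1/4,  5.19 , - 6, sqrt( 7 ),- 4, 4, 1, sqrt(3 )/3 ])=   [ - 7, - 6, - 4, - 1/4, sqrt( 3 )/3,1, 1,1.24,sqrt( 2 ),sqrt(7 ), 4,sqrt(19),5.19,7]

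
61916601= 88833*697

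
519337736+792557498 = 1311895234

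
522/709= 522/709= 0.74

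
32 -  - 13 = 45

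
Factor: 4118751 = 3^2*7^1  *13^1*47^1 * 107^1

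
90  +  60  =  150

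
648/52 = 12 + 6/13 = 12.46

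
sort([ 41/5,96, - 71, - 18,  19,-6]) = [-71, -18, - 6,41/5 , 19,  96]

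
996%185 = 71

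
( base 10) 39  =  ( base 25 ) 1E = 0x27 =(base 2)100111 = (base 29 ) 1a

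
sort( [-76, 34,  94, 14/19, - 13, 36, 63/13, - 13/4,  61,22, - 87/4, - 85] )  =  [ - 85, - 76, - 87/4,  -  13,-13/4 , 14/19, 63/13, 22, 34, 36,61, 94] 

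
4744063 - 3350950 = 1393113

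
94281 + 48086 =142367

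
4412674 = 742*5947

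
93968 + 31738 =125706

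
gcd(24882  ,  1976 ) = 26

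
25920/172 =150 + 30/43  =  150.70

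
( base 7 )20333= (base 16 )136D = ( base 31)55d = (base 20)c8d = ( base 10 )4973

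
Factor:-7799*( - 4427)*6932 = 2^2*11^1*19^1 * 233^1*709^1*1733^1 = 239335431236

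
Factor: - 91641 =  - 3^1*11^1*2777^1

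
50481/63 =5609/7=801.29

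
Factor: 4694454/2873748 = 2^( -1 )*3^1*17^( - 1 )*31^1*47^1*179^1*14087^( - 1 ) = 782409/478958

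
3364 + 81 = 3445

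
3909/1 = 3909 = 3909.00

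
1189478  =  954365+235113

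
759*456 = 346104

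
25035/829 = 30 + 165/829 = 30.20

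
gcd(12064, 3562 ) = 26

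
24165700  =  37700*641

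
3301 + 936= 4237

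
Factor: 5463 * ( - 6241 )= - 34094583= - 3^2*79^2*607^1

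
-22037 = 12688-34725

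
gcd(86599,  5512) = 1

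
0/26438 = 0 = 0.00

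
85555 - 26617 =58938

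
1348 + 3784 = 5132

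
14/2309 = 14/2309 = 0.01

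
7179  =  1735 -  - 5444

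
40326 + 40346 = 80672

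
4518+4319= 8837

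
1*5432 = 5432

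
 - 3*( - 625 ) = 1875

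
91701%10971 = 3933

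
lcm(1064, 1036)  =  39368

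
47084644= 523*90028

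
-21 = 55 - 76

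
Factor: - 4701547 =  - 4701547^1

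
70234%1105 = 619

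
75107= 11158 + 63949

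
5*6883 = 34415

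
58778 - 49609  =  9169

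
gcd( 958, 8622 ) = 958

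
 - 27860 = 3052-30912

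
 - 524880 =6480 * ( - 81 )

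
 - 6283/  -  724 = 6283/724 = 8.68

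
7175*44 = 315700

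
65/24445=13/4889=0.00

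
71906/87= 71906/87  =  826.51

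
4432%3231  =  1201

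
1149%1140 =9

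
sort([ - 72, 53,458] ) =[ - 72 , 53,458]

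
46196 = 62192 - 15996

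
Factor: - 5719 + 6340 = 3^3*23^1 = 621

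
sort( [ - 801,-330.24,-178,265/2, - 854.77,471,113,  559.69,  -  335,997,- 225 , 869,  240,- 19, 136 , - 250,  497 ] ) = [ - 854.77, - 801, - 335, - 330.24,  -  250,  -  225, - 178,- 19, 113, 265/2,136,240,471, 497 , 559.69, 869,  997] 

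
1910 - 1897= 13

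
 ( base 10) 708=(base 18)236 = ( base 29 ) oc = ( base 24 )15c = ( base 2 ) 1011000100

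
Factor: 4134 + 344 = 4478 = 2^1*2239^1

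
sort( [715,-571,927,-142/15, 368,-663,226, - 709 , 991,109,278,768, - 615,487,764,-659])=[ - 709,  -  663 ,-659, - 615,  -  571,-142/15, 109, 226,278,368, 487,715,764, 768, 927,991] 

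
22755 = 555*41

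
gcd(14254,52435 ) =1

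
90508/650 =139 + 79/325 = 139.24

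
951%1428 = 951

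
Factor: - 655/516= - 2^ ( - 2)*3^( - 1) *5^1*43^(  -  1 )*131^1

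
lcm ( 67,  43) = 2881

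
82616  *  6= 495696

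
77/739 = 77/739 = 0.10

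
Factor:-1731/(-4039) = 3/7 = 3^1*7^( - 1) 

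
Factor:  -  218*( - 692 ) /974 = 2^2*109^1*173^1*487^(- 1) = 75428/487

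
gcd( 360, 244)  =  4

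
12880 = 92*140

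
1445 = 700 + 745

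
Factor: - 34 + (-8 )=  - 2^1*3^1*7^1 = - 42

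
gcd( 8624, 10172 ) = 4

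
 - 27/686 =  - 27/686 = - 0.04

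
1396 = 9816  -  8420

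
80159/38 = 80159/38 = 2109.45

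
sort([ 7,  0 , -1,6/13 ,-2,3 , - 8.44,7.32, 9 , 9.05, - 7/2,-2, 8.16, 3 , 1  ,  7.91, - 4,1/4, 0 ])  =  [ - 8.44,-4,- 7/2, - 2, - 2, - 1, 0,0, 1/4,6/13 , 1, 3,3, 7,  7.32  ,  7.91,  8.16, 9, 9.05 ]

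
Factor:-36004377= -3^1*12001459^1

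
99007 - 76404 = 22603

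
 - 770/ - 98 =55/7 = 7.86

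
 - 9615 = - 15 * 641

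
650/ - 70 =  - 10+5/7 = - 9.29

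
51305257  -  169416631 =-118111374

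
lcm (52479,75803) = 682227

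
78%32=14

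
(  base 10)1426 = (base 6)10334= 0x592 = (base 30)1HG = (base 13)859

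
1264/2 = 632 = 632.00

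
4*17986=71944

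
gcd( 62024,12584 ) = 8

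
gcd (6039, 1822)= 1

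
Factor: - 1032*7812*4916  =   - 39632713344 =- 2^7*3^3*7^1 * 31^1*43^1 * 1229^1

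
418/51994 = 209/25997 = 0.01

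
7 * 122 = 854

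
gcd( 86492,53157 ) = 1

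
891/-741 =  - 2 + 197/247 = -1.20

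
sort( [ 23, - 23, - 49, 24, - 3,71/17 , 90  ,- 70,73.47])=[ - 70, - 49, - 23 , - 3,71/17, 23,24,73.47, 90 ] 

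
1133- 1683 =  - 550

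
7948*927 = 7367796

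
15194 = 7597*2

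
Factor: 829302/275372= 414651/137686 = 2^(-1) * 3^1 * 43^(  -  1 )  *  89^1*1553^1*1601^( - 1)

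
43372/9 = 43372/9 =4819.11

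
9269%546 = 533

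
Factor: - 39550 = - 2^1*5^2*7^1 * 113^1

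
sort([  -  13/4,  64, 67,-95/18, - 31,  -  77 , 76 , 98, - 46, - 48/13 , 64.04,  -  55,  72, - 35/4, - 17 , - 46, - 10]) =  [ - 77, - 55, - 46 , - 46 ,-31, - 17, - 10,-35/4, - 95/18, - 48/13, - 13/4,  64,64.04, 67,72, 76,98 ]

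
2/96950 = 1/48475   =  0.00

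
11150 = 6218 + 4932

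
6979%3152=675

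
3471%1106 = 153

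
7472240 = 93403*80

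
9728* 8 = 77824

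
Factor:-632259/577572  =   - 2^( - 2)*3^2 * 23417^1*48131^(-1) = -210753/192524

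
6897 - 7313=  - 416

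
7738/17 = 455 + 3/17 =455.18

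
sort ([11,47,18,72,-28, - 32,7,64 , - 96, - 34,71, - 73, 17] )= [-96, - 73,-34, - 32, - 28, 7, 11,  17,18,47,64,71 , 72 ] 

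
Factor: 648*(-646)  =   - 2^4*3^4*17^1*19^1 = - 418608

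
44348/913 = 44348/913 = 48.57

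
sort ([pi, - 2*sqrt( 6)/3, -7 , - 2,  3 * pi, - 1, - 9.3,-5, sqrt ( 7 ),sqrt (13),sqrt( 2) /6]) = [ - 9.3,-7, - 5 ,-2, - 2 * sqrt(6 )/3, - 1,sqrt(2)/6, sqrt(7 ), pi, sqrt(  13),3 * pi]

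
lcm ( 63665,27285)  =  190995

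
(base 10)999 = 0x3e7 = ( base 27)1A0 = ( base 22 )219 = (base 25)1eo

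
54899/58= 54899/58= 946.53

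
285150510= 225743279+59407231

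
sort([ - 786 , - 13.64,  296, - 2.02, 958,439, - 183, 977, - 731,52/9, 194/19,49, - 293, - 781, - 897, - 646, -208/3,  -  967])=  [-967, - 897, - 786, - 781, -731, - 646, - 293, - 183, - 208/3, - 13.64, - 2.02, 52/9,194/19, 49,  296, 439, 958, 977]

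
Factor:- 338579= - 338579^1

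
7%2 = 1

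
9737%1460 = 977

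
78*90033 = 7022574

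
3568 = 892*4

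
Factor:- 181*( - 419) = 181^1*419^1  =  75839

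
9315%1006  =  261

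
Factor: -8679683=  -  1867^1*4649^1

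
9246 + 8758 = 18004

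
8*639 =5112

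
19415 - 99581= - 80166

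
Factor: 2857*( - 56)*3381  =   - 2^3*3^1*7^3*23^1*2857^1 =- 540932952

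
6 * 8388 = 50328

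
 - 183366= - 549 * 334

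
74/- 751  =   - 74/751 = - 0.10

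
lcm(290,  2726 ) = 13630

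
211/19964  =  211/19964 = 0.01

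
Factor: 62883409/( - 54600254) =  - 2^( - 1)  *  89^( -1)*137^( - 1)*2239^( - 1)*62883409^1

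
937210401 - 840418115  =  96792286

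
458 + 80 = 538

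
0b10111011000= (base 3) 2001102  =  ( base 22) 320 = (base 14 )78c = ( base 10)1496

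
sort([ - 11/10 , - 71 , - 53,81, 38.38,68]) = [ - 71, - 53, -11/10 , 38.38,68,81]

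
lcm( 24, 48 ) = 48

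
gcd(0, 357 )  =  357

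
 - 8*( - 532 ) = 4256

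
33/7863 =11/2621 =0.00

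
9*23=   207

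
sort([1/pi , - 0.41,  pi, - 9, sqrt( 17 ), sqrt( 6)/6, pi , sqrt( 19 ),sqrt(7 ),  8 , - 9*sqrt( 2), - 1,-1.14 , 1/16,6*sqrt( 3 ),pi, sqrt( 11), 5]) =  [-9*sqrt( 2) , - 9,  -  1.14,-1,-0.41, 1/16,  1/pi, sqrt( 6) /6,sqrt( 7 ), pi , pi , pi,sqrt( 11),  sqrt( 17) , sqrt(19), 5, 8,6*sqrt ( 3)] 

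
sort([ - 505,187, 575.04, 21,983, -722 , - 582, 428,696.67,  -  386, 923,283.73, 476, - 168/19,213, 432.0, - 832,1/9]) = [-832,  -  722, -582 , - 505,-386, - 168/19,  1/9,21,187,213, 283.73,428 , 432.0, 476,575.04,  696.67, 923,983]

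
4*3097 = 12388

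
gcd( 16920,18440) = 40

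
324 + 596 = 920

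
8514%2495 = 1029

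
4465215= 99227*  45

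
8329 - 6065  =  2264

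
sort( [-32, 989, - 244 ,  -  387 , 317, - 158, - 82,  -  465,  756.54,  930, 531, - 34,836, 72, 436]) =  [ - 465,  -  387, - 244,-158, - 82, - 34, - 32, 72, 317, 436, 531, 756.54, 836, 930,989] 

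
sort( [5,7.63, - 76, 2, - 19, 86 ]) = [ - 76, - 19,2, 5, 7.63, 86 ] 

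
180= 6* 30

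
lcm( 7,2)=14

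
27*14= 378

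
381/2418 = 127/806  =  0.16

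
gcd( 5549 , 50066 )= 1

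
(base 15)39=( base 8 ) 66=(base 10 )54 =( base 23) 28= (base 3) 2000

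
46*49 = 2254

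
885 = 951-66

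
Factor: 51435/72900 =2^( - 2)*3^(-2)*5^( - 1)*127^1=127/180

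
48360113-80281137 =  - 31921024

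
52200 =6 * 8700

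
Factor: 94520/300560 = 139/442  =  2^(- 1)*13^(-1)*17^( - 1 )*139^1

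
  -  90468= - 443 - 90025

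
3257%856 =689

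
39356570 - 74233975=  -  34877405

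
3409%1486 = 437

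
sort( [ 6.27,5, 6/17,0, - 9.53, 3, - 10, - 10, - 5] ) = [ - 10,-10, - 9.53, -5, 0,6/17, 3,5, 6.27]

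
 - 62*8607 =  - 533634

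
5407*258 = 1395006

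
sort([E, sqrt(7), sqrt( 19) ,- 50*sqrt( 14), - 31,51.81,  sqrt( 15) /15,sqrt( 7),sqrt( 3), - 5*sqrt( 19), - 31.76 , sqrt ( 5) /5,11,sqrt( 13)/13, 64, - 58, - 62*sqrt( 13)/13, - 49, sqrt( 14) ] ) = [ - 50*sqrt( 14 ), - 58, -49, - 31.76,  -  31, - 5*sqrt( 19 ),  -  62* sqrt( 13 ) /13, sqrt( 15)/15, sqrt( 13)/13,  sqrt(  5)/5,sqrt( 3 ), sqrt( 7 ) , sqrt(7),E,sqrt( 14 ),sqrt( 19 ),11,51.81, 64]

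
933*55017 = 51330861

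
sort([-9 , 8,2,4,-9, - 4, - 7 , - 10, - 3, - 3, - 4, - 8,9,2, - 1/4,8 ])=[ - 10,  -  9, - 9, - 8, - 7,-4, - 4, - 3, - 3, - 1/4,2, 2, 4,8,8,9 ] 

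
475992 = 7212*66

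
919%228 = 7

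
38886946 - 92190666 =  - 53303720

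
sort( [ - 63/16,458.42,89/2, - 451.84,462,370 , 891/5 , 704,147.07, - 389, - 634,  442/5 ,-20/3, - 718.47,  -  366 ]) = [ - 718.47, - 634,-451.84, - 389, - 366, -20/3, -63/16,89/2 , 442/5, 147.07, 891/5,370,458.42,462, 704]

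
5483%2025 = 1433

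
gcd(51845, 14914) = 1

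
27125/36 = 753+17/36 =753.47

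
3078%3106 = 3078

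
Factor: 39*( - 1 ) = -3^1*13^1 = -39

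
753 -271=482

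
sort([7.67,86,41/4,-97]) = [ - 97,  7.67,41/4, 86 ]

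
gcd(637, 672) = 7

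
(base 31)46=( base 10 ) 130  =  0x82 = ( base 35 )3p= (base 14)94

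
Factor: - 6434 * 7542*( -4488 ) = 2^5*3^3*11^1 * 17^1*419^1*3217^1 = 217781223264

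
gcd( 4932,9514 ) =2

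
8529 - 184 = 8345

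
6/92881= 6/92881 = 0.00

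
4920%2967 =1953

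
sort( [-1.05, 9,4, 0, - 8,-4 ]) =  [-8,-4, - 1.05, 0,4,9 ]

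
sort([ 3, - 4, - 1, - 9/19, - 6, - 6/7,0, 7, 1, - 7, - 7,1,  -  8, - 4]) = [-8, - 7, - 7, - 6  , - 4,- 4, - 1, -6/7, - 9/19,0, 1, 1, 3, 7] 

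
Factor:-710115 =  - 3^1*5^1*7^1*6763^1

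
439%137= 28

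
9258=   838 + 8420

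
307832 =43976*7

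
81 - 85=-4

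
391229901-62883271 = 328346630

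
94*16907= 1589258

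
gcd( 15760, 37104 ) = 16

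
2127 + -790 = 1337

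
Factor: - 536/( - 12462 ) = 2^2*3^( - 1)*31^( - 1)= 4/93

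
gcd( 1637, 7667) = 1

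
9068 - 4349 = 4719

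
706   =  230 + 476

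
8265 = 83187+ - 74922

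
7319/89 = 82+ 21/89 = 82.24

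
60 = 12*5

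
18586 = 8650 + 9936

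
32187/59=32187/59 = 545.54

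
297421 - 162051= 135370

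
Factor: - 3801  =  - 3^1*7^1*181^1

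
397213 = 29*13697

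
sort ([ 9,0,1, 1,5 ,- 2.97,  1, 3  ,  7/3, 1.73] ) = [ - 2.97, 0,  1, 1, 1,1.73,7/3,3 , 5,9]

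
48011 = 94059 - 46048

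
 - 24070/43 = - 560 + 10/43 =-559.77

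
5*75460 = 377300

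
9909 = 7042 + 2867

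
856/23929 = 856/23929 = 0.04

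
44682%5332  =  2026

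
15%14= 1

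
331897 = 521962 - 190065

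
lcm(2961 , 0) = 0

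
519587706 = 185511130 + 334076576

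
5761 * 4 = 23044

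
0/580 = 0 = 0.00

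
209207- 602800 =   -  393593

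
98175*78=7657650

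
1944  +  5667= 7611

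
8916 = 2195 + 6721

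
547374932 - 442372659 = 105002273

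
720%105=90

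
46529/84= 553 + 11/12 = 553.92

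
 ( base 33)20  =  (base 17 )3f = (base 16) 42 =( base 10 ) 66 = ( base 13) 51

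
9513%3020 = 453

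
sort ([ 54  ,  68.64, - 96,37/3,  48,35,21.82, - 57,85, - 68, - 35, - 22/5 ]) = [ - 96, - 68, - 57, - 35, - 22/5,37/3, 21.82,35,48, 54, 68.64,85]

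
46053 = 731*63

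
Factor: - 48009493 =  -7^1*6858499^1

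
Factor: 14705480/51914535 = 2^3*3^(-1)*433^ ( - 1 )*7993^(-1)*367637^1 = 2941096/10382907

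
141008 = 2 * 70504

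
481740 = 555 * 868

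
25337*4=101348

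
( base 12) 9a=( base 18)6A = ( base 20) 5i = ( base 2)1110110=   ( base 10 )118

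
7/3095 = 7/3095  =  0.00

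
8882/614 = 14 + 143/307 =14.47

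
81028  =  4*20257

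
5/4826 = 5/4826= 0.00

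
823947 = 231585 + 592362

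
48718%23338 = 2042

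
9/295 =9/295 = 0.03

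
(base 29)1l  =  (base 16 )32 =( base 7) 101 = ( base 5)200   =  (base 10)50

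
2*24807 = 49614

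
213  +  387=600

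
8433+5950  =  14383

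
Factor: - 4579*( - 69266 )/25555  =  16693106/1345=2^1*5^( - 1)*59^1*241^1*  269^ ( - 1) * 587^1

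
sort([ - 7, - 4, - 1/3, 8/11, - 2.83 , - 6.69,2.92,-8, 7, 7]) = [-8, - 7,-6.69 , - 4,  -  2.83,-1/3 , 8/11,2.92, 7, 7]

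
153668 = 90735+62933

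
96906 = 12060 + 84846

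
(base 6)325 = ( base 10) 125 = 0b1111101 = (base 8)175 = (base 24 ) 55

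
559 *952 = 532168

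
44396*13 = 577148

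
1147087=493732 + 653355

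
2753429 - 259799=2493630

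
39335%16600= 6135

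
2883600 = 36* 80100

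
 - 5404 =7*(  -  772 )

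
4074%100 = 74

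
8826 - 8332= 494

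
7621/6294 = 1 + 1327/6294 = 1.21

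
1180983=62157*19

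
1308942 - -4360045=5668987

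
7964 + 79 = 8043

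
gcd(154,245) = 7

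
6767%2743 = 1281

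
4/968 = 1/242 = 0.00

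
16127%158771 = 16127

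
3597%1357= 883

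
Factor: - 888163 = -888163^1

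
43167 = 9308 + 33859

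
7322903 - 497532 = 6825371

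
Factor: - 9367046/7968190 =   -  4683523/3984095=- 5^(-1)*13^1*360271^1*796819^( - 1 )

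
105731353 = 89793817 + 15937536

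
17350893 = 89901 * 193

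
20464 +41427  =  61891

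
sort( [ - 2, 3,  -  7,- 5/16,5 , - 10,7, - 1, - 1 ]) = [ - 10, - 7 ,  -  2 ,  -  1,-1,-5/16 , 3 , 5,7 ] 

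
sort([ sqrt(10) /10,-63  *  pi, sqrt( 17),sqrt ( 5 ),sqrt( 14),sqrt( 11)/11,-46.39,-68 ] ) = [ - 63 *pi, - 68, - 46.39, sqrt(11)/11, sqrt(10)/10 , sqrt(5), sqrt(14), sqrt( 17)]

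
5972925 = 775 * 7707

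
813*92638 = 75314694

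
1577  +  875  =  2452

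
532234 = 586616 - 54382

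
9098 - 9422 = - 324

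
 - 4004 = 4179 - 8183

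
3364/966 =1682/483=   3.48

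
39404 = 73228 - 33824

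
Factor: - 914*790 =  - 2^2*5^1*79^1* 457^1  =  -  722060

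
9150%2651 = 1197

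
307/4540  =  307/4540= 0.07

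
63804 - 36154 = 27650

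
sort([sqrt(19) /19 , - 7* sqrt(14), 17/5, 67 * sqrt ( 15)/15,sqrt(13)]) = [ -7*sqrt(14),sqrt( 19 ) /19, 17/5, sqrt( 13), 67*sqrt (15 )/15]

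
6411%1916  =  663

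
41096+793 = 41889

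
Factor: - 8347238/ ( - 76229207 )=2^1*97^1*421^ ( - 1 )*2531^1* 10651^( - 1)=491014/4484071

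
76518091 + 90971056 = 167489147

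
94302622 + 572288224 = 666590846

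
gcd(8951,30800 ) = 1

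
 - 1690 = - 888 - 802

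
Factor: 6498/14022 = 19/41 = 19^1*41^( - 1 ) 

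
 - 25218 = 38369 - 63587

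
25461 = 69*369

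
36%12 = 0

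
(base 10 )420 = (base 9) 516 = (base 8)644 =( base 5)3140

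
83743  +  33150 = 116893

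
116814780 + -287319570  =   - 170504790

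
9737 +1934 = 11671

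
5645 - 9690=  -4045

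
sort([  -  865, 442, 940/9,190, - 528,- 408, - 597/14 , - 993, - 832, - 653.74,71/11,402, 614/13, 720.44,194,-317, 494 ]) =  [ - 993, - 865,-832,-653.74,-528, - 408, - 317, - 597/14,  71/11, 614/13,940/9,190,194,402 , 442,494,720.44 ] 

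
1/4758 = 1/4758 = 0.00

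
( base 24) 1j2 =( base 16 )40A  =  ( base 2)10000001010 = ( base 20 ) 2be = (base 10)1034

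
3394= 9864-6470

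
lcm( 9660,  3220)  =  9660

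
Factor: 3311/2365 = 7/5 = 5^( - 1)*7^1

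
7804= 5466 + 2338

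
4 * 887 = 3548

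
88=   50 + 38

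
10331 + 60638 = 70969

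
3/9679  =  3/9679 = 0.00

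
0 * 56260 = 0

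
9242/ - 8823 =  - 2+8404/8823 = -1.05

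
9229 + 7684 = 16913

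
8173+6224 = 14397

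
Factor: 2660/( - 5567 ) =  - 140/293 = - 2^2*5^1 *7^1*293^( - 1) 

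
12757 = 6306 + 6451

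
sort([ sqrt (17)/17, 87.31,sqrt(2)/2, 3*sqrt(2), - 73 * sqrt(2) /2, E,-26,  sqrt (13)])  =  [ - 73*sqrt(2)/2, - 26, sqrt( 17)/17,sqrt( 2) /2,E  ,  sqrt( 13),3*sqrt(2),87.31]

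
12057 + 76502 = 88559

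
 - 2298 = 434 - 2732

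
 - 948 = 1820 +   -  2768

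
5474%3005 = 2469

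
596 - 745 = -149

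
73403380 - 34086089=39317291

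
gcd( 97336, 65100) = 4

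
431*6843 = 2949333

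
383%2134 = 383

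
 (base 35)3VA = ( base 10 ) 4770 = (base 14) 1A4A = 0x12A2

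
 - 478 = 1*( - 478)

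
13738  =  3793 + 9945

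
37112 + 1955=39067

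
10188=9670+518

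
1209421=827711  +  381710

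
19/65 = 19/65 = 0.29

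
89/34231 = 89/34231=0.00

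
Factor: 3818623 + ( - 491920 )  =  3^1*31^1*35771^1 = 3326703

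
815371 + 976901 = 1792272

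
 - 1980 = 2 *( - 990)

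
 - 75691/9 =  - 8411 + 8/9 = - 8410.11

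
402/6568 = 201/3284 = 0.06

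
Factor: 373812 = 2^2*3^1 * 31151^1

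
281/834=281/834 = 0.34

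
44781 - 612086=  - 567305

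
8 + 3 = 11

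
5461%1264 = 405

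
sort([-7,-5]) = [ - 7,-5] 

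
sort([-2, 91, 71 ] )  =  [ - 2,71,  91] 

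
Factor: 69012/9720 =2^( - 1 )* 5^( - 1 )*71^1 = 71/10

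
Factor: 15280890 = 2^1*3^1* 5^1 * 509363^1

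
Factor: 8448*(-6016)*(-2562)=2^16*3^2*7^1*11^1 * 47^1* 61^1 =130208956416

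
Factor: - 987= - 3^1*7^1*47^1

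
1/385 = 1/385 = 0.00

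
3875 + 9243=13118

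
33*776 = 25608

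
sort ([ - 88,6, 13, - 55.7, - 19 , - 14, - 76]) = [ - 88, - 76, - 55.7, - 19, - 14,6,13 ] 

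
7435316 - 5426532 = 2008784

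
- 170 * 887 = - 150790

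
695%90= 65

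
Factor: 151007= 151007^1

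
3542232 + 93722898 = 97265130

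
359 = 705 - 346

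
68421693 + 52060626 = 120482319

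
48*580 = 27840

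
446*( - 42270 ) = - 18852420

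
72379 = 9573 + 62806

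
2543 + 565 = 3108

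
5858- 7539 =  - 1681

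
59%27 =5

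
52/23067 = 52/23067 = 0.00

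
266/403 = 266/403 = 0.66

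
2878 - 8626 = - 5748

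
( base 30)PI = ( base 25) 15I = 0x300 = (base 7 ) 2145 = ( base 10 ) 768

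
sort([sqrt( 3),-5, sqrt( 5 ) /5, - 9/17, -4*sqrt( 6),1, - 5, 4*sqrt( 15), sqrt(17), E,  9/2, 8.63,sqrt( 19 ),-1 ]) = [ -4 * sqrt(6),  -  5,- 5, -1, -9/17,  sqrt( 5 )/5, 1,  sqrt(3), E, sqrt ( 17 ),  sqrt(19 ),9/2, 8.63 , 4*sqrt( 15 )] 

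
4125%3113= 1012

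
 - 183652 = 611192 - 794844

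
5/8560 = 1/1712 =0.00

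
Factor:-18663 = -3^1 * 6221^1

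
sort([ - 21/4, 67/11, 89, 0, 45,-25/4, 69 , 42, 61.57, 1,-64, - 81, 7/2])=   [ - 81,- 64, - 25/4, -21/4,0, 1,7/2,67/11 , 42,45, 61.57,69,89]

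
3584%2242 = 1342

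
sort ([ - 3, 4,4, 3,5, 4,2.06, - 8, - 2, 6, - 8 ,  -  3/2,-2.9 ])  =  [ - 8,-8, - 3,-2.9, - 2,-3/2, 2.06,3,4,4,  4, 5,6 ]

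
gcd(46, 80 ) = 2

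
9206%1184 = 918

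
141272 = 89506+51766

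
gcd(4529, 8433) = 1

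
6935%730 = 365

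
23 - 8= 15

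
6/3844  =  3/1922 =0.00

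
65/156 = 5/12 = 0.42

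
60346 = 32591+27755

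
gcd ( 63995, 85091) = 1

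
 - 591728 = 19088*( -31) 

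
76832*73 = 5608736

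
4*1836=7344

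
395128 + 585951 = 981079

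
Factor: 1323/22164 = 441/7388 = 2^( -2 ) * 3^2 * 7^2*1847^( - 1)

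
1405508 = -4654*( - 302 )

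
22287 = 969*23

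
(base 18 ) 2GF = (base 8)1667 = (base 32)tn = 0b1110110111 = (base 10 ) 951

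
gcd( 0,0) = 0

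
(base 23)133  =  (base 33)i7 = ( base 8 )1131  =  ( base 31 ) JC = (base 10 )601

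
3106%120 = 106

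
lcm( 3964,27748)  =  27748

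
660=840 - 180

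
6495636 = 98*66282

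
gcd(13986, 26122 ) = 74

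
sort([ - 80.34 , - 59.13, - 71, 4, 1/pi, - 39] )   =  [ - 80.34, - 71, - 59.13,  -  39, 1/pi, 4 ]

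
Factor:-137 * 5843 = - 137^1*5843^1 = - 800491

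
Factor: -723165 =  - 3^1*5^1 * 37^1 * 1303^1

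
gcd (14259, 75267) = 3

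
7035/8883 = 335/423  =  0.79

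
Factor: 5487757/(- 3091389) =-3^ (-1 )*7^ (- 1)*11^1 *29^1 * 17203^1 * 147209^ ( - 1 )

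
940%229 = 24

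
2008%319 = 94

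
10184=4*2546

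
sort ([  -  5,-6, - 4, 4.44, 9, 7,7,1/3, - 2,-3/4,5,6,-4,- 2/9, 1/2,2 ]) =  [-6, - 5, - 4,  -  4, - 2, - 3/4, - 2/9, 1/3, 1/2, 2, 4.44,5,6,7, 7 , 9]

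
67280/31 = 67280/31 =2170.32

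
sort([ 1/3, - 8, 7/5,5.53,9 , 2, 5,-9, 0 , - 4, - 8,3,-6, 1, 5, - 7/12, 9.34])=[ - 9,  -  8, - 8, - 6 ,-4, - 7/12, 0, 1/3, 1,7/5,2, 3, 5,  5 , 5.53, 9,9.34]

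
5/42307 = 5/42307 = 0.00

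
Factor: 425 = 5^2*17^1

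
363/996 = 121/332 = 0.36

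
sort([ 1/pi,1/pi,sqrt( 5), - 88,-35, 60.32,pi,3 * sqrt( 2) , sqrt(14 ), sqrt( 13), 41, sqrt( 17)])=[ - 88, - 35,1/pi,1/pi,sqrt(5),pi, sqrt(13), sqrt (14 ),sqrt( 17), 3 *sqrt(2 ),41,60.32 ] 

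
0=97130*0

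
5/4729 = 5/4729 = 0.00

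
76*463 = 35188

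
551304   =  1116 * 494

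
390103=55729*7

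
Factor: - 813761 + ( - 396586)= - 3^2*181^1  *743^1 =- 1210347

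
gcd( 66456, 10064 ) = 8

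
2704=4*676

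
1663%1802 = 1663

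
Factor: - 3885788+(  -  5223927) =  - 9109715 = - 5^1 *1821943^1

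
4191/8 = 523 +7/8 = 523.88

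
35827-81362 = -45535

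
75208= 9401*8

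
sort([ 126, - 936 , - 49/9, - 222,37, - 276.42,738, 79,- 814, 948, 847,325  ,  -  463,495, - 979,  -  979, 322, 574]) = [ - 979, - 979, - 936, - 814, - 463, - 276.42, - 222, - 49/9 , 37 , 79, 126, 322, 325, 495, 574, 738, 847,  948]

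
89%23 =20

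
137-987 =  - 850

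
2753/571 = 2753/571 = 4.82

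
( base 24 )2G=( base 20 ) 34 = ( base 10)64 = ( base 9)71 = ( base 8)100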